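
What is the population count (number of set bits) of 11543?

11543 = 10110100010111
Count the 1s: 1 + 1 + 1 + 1 + 1 + 1 + 1 + 1 = 8

8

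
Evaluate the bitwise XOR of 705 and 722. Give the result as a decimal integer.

19

705 = 1011000001
722 = 1011010010
XOR → 0000010011 = 19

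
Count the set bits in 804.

4

804 = 1100100100
Count the 1s: 1 + 1 + 1 + 1 = 4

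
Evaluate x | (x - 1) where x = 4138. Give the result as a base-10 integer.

x = 1000000101010 = 4138
x - 1 = 1000000101001
OR    = 1000000101011 = 4139
(x | (x - 1) sets all bits below the lowest set bit.)

4139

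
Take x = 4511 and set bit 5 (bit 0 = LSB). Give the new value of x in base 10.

4543

x = 1000110011111
bit 5 is currently 0; set it via x | (1 << 5) = x | 32
→ 1000110111111 = 4543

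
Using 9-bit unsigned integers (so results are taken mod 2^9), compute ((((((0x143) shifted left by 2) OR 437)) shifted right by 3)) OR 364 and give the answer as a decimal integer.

383

0x143 = 101000011
→ shifted left by 2 (mod 2^9) → 100001100 = 268
437 = 110110101
→ OR → 110111101 = 445
→ shifted right by 3 → 000110111 = 55
364 = 101101100
→ OR → 101111111 = 383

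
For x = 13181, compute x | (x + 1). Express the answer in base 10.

x = 11001101111101 = 13181
x + 1 = 11001101111110
OR    = 11001101111111 = 13183
(x | (x + 1) sets the lowest cleared bit.)

13183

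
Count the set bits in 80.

2

80 = 1010000
Count the 1s: 1 + 1 = 2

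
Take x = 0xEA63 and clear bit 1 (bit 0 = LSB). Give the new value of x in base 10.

60001

x = 1110101001100011
bit 1 is currently 1; clear it via x & ~(1 << 1) = x & ~2
→ 1110101001100001 = 60001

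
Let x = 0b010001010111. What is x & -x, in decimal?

x = 10001010111 = 1111
-x (two's complement) = …01110101001
AND   = 00000000001 = 1
(x & -x isolates the lowest set bit of x.)

1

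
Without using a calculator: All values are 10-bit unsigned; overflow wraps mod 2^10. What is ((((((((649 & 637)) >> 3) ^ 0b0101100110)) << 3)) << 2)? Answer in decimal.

224

649 = 1010001001
637 = 1001111101
→ & → 1000001001 = 521
→ >> 3 → 0001000001 = 65
0b0101100110 = 0101100110
→ ^ → 0100100111 = 295
→ << 3 (mod 2^10) → 0100111000 = 312
→ << 2 (mod 2^10) → 0011100000 = 224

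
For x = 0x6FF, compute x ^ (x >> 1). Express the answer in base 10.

x = 11011111111 = 1791
x>>1 = 01101111111
XOR  = 10110000000 = 1408
(x ^ (x >> 1) gives the standard binary-reflected Gray code of x.)

1408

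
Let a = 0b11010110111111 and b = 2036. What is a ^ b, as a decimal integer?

12875

a = 11010110111111
2036 = 00011111110100
XOR → 11001001001011 = 12875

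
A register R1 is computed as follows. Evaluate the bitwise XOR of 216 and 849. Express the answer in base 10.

216 = 0011011000
849 = 1101010001
XOR → 1110001001 = 905

905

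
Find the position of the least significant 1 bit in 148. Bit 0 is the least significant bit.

2

148 = 10010100
Trailing zeros: 2, so the lowest set bit is bit 2 (value 4).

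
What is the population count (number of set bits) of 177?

177 = 10110001
Count the 1s: 1 + 1 + 1 + 1 = 4

4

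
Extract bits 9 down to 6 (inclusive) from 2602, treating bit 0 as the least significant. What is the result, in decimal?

v = 0101000101010
Shift right by 6: 0101000
Mask low 4 bits: 1000 = 8

8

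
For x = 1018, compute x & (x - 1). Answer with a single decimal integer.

x = 1111111010 = 1018
x - 1 = 1111111001
AND   = 1111111000 = 1016
(x & (x - 1) clears the lowest set bit of x.)

1016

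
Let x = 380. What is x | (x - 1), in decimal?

383

x = 101111100 = 380
x - 1 = 101111011
OR    = 101111111 = 383
(x | (x - 1) sets all bits below the lowest set bit.)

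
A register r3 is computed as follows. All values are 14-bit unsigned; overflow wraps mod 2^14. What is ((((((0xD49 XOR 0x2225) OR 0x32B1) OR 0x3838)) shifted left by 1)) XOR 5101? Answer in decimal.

0xD49 = 00110101001001
0x2225 = 10001000100101
→ XOR → 10111101101100 = 12140
0x32B1 = 11001010110001
→ OR → 11111111111101 = 16381
0x3838 = 11100000111000
→ OR → 11111111111101 = 16381
→ shifted left by 1 (mod 2^14) → 11111111111010 = 16378
5101 = 01001111101101
→ XOR → 10110000010111 = 11287

11287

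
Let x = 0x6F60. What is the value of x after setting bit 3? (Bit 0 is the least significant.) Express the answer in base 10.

28520

x = 110111101100000
bit 3 is currently 0; set it via x | (1 << 3) = x | 8
→ 110111101101000 = 28520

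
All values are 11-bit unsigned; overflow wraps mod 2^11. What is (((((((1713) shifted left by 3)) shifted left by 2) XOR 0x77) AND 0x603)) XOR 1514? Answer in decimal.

1001

1713 = 11010110001
→ shifted left by 3 (mod 2^11) → 10110001000 = 1416
→ shifted left by 2 (mod 2^11) → 11000100000 = 1568
0x77 = 00001110111
→ XOR → 11001010111 = 1623
0x603 = 11000000011
→ AND → 11000000011 = 1539
1514 = 10111101010
→ XOR → 01111101001 = 1001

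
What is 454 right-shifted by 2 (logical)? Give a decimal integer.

113

454 = 111000110
shift right by 2 → 001110001 = 113
(equivalently, floor(454 / 4))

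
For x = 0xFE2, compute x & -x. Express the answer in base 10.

x = 111111100010 = 4066
-x (two's complement) = …000000011110
AND   = 000000000010 = 2
(x & -x isolates the lowest set bit of x.)

2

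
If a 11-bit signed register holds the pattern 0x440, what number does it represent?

-960

pattern = 10001000000 (MSB is 1 ⇒ negative)
Invert: 01110111111, add 1 → 01111000000 = 960, so the value is -960.
(Equivalently: 1088 - 2^11 = 1088 - 2048 = -960.)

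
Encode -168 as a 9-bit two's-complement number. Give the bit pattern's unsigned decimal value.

168 in 9 bits: 010101000
Invert: 101010111
Add 1:  101011000 = 344
(Check: 2^9 - 168 = 512 - 168 = 344.)

344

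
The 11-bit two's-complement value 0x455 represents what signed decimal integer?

pattern = 10001010101 (MSB is 1 ⇒ negative)
Invert: 01110101010, add 1 → 01110101011 = 939, so the value is -939.
(Equivalently: 1109 - 2^11 = 1109 - 2048 = -939.)

-939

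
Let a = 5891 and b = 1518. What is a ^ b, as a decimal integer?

5891 = 1011100000011
1518 = 0010111101110
XOR → 1001011101101 = 4845

4845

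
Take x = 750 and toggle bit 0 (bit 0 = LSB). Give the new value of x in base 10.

751

x = 001011101110
bit 0 is currently 0; toggle it via x ^ (1 << 0) = x ^ 1
→ 001011101111 = 751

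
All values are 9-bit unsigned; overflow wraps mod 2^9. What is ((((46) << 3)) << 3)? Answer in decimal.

46 = 000101110
→ << 3 (mod 2^9) → 101110000 = 368
→ << 3 (mod 2^9) → 110000000 = 384

384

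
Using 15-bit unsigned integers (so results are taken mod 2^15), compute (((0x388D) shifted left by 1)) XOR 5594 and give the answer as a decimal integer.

0x388D = 011100010001101
→ shifted left by 1 (mod 2^15) → 111000100011010 = 28954
5594 = 001010111011010
→ XOR → 110010011000000 = 25792

25792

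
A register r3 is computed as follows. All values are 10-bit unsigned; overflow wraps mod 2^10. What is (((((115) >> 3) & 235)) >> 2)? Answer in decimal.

115 = 0001110011
→ >> 3 → 0000001110 = 14
235 = 0011101011
→ & → 0000001010 = 10
→ >> 2 → 0000000010 = 2

2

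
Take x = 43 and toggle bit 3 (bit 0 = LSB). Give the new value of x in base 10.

x = 00101011
bit 3 is currently 1; toggle it via x ^ (1 << 3) = x ^ 8
→ 00100011 = 35

35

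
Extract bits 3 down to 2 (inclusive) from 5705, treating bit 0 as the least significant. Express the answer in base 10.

2

v = 001011001001001
Shift right by 2: 0010110010010
Mask low 2 bits: 10 = 2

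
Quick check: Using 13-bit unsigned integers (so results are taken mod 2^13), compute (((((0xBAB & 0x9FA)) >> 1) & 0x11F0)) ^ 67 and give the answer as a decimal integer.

147

0xBAB = 0101110101011
0x9FA = 0100111111010
→ & → 0100110101010 = 2474
→ >> 1 → 0010011010101 = 1237
0x11F0 = 1000111110000
→ & → 0000011010000 = 208
67 = 0000001000011
→ ^ → 0000010010011 = 147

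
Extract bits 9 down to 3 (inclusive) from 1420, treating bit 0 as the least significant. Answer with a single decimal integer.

v = 10110001100
Shift right by 3: 10110001
Mask low 7 bits: 0110001 = 49

49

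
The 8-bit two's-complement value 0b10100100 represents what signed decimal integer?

-92

pattern = 10100100 (MSB is 1 ⇒ negative)
Invert: 01011011, add 1 → 01011100 = 92, so the value is -92.
(Equivalently: 164 - 2^8 = 164 - 256 = -92.)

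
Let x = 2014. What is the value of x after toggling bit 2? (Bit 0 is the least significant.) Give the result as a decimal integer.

2010

x = 011111011110
bit 2 is currently 1; toggle it via x ^ (1 << 2) = x ^ 4
→ 011111011010 = 2010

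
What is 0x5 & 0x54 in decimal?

0x5 = 0000101
0x54 = 1010100
AND → 0000100 = 4

4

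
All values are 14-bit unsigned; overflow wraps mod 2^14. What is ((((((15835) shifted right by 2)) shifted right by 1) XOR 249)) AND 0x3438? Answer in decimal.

15835 = 11110111011011
→ shifted right by 2 → 00111101110110 = 3958
→ shifted right by 1 → 00011110111011 = 1979
249 = 00000011111001
→ XOR → 00011101000010 = 1858
0x3438 = 11010000111000
→ AND → 00010000000000 = 1024

1024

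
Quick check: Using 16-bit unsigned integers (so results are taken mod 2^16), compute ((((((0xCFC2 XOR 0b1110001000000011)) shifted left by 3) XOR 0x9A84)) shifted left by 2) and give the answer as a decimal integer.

53808

0xCFC2 = 1100111111000010
0b1110001000000011 = 1110001000000011
→ XOR → 0010110111000001 = 11713
→ shifted left by 3 (mod 2^16) → 0110111000001000 = 28168
0x9A84 = 1001101010000100
→ XOR → 1111010010001100 = 62604
→ shifted left by 2 (mod 2^16) → 1101001000110000 = 53808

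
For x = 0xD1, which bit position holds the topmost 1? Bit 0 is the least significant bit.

7

0xD1 = 11010001
The topmost 1 is at position 7 (since 2^7 = 128 ≤ 209 < 256).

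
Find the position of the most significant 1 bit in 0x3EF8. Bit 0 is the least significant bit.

0x3EF8 = 11111011111000
The topmost 1 is at position 13 (since 2^13 = 8192 ≤ 16120 < 16384).

13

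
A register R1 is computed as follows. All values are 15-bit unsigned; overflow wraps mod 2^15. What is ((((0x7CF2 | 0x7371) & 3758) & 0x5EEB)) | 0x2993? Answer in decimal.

12211

0x7CF2 = 111110011110010
0x7371 = 111001101110001
→ | → 111111111110011 = 32755
3758 = 000111010101110
→ & → 000111010100010 = 3746
0x5EEB = 101111011101011
→ & → 000111010100010 = 3746
0x2993 = 010100110010011
→ | → 010111110110011 = 12211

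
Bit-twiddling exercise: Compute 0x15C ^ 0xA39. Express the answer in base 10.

2917

0x15C = 000101011100
0xA39 = 101000111001
XOR → 101101100101 = 2917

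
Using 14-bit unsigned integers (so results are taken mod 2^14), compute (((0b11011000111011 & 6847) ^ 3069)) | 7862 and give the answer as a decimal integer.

8182

0b11011000111011 = 11011000111011
6847 = 01101010111111
→ & → 01001000111011 = 4667
3069 = 00101111111101
→ ^ → 01100111000110 = 6598
7862 = 01111010110110
→ | → 01111111110110 = 8182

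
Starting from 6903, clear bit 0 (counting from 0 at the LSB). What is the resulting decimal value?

x = 1101011110111
bit 0 is currently 1; clear it via x & ~(1 << 0) = x & ~1
→ 1101011110110 = 6902

6902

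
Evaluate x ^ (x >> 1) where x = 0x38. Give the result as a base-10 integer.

x = 111000 = 56
x>>1 = 011100
XOR  = 100100 = 36
(x ^ (x >> 1) gives the standard binary-reflected Gray code of x.)

36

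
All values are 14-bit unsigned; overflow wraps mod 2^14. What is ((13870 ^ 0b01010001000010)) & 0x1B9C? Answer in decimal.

524

13870 = 11011000101110
0b01010001000010 = 01010001000010
→ ^ → 10001001101100 = 8812
0x1B9C = 01101110011100
→ & → 00001000001100 = 524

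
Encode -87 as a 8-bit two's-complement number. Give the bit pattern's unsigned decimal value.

87 in 8 bits: 01010111
Invert: 10101000
Add 1:  10101001 = 169
(Check: 2^8 - 87 = 256 - 87 = 169.)

169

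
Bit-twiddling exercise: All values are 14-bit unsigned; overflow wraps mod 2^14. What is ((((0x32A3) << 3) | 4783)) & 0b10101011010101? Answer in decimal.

661

0x32A3 = 11001010100011
→ << 3 (mod 2^14) → 01010100011000 = 5400
4783 = 01001010101111
→ | → 01011110111111 = 6079
0b10101011010101 = 10101011010101
→ & → 00001010010101 = 661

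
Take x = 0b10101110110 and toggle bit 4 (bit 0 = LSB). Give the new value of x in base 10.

1382

x = 10101110110
bit 4 is currently 1; toggle it via x ^ (1 << 4) = x ^ 16
→ 10101100110 = 1382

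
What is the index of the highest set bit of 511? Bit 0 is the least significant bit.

511 = 111111111
The topmost 1 is at position 8 (since 2^8 = 256 ≤ 511 < 512).

8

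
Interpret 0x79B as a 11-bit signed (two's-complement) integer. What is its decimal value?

-101

pattern = 11110011011 (MSB is 1 ⇒ negative)
Invert: 00001100100, add 1 → 00001100101 = 101, so the value is -101.
(Equivalently: 1947 - 2^11 = 1947 - 2048 = -101.)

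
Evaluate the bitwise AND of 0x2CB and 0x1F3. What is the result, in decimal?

0x2CB = 1011001011
0x1F3 = 0111110011
AND → 0011000011 = 195

195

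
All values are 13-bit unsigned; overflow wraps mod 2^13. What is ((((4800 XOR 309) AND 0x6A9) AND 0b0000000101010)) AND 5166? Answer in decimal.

32

4800 = 1001011000000
309 = 0000100110101
→ XOR → 1001111110101 = 5109
0x6A9 = 0011010101001
→ AND → 0001010100001 = 673
0b0000000101010 = 0000000101010
→ AND → 0000000100000 = 32
5166 = 1010000101110
→ AND → 0000000100000 = 32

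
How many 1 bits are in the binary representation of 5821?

9

5821 = 1011010111101
Count the 1s: 1 + 1 + 1 + 1 + 1 + 1 + 1 + 1 + 1 = 9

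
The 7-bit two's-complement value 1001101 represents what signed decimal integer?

pattern = 1001101 (MSB is 1 ⇒ negative)
Invert: 0110010, add 1 → 0110011 = 51, so the value is -51.
(Equivalently: 77 - 2^7 = 77 - 128 = -51.)

-51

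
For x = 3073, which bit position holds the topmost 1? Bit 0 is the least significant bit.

3073 = 110000000001
The topmost 1 is at position 11 (since 2^11 = 2048 ≤ 3073 < 4096).

11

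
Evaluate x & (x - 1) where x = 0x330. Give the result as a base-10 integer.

x = 1100110000 = 816
x - 1 = 1100101111
AND   = 1100100000 = 800
(x & (x - 1) clears the lowest set bit of x.)

800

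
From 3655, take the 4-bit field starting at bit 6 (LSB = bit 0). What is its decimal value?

v = 111001000111
Shift right by 6: 111001
Mask low 4 bits: 1001 = 9

9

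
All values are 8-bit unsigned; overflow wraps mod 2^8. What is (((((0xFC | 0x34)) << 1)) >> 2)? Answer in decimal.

0xFC = 11111100
0x34 = 00110100
→ | → 11111100 = 252
→ << 1 (mod 2^8) → 11111000 = 248
→ >> 2 → 00111110 = 62

62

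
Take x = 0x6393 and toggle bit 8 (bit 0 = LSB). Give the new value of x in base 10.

x = 0110001110010011
bit 8 is currently 1; toggle it via x ^ (1 << 8) = x ^ 256
→ 0110001010010011 = 25235

25235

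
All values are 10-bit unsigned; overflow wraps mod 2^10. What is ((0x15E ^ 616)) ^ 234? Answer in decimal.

0x15E = 0101011110
616 = 1001101000
→ ^ → 1100110110 = 822
234 = 0011101010
→ ^ → 1111011100 = 988

988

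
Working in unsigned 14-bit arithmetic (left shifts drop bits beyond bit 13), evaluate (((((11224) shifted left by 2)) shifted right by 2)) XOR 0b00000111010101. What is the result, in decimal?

11224 = 10101111011000
→ shifted left by 2 (mod 2^14) → 10111101100000 = 12128
→ shifted right by 2 → 00101111011000 = 3032
0b00000111010101 = 00000111010101
→ XOR → 00101000001101 = 2573

2573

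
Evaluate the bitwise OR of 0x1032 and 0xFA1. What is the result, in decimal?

0x1032 = 1000000110010
0xFA1 = 0111110100001
 OR → 1111110110011 = 8115

8115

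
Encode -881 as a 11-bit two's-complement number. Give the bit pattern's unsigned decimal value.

1167

881 in 11 bits: 01101110001
Invert: 10010001110
Add 1:  10010001111 = 1167
(Check: 2^11 - 881 = 2048 - 881 = 1167.)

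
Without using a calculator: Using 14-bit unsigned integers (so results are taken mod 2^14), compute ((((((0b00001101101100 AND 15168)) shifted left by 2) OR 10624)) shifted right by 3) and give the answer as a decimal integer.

1456

0b00001101101100 = 00001101101100
15168 = 11101101000000
→ AND → 00001101000000 = 832
→ shifted left by 2 (mod 2^14) → 00110100000000 = 3328
10624 = 10100110000000
→ OR → 10110110000000 = 11648
→ shifted right by 3 → 00010110110000 = 1456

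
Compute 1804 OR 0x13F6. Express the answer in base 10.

6142

1804 = 0011100001100
0x13F6 = 1001111110110
 OR → 1011111111110 = 6142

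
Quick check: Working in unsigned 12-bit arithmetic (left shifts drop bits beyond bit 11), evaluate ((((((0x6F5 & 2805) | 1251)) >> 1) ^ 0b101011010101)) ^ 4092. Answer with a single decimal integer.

1618

0x6F5 = 011011110101
2805 = 101011110101
→ & → 001011110101 = 757
1251 = 010011100011
→ | → 011011110111 = 1783
→ >> 1 → 001101111011 = 891
0b101011010101 = 101011010101
→ ^ → 100110101110 = 2478
4092 = 111111111100
→ ^ → 011001010010 = 1618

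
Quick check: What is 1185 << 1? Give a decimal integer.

1185 = 010010100001
shift left by 1 → 100101000010 = 2370
(equivalently, 1185 × 2^1 = 1185 × 2)

2370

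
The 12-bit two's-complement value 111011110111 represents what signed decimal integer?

pattern = 111011110111 (MSB is 1 ⇒ negative)
Invert: 000100001000, add 1 → 000100001001 = 265, so the value is -265.
(Equivalently: 3831 - 2^12 = 3831 - 4096 = -265.)

-265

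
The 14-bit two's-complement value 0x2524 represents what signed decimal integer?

pattern = 10010100100100 (MSB is 1 ⇒ negative)
Invert: 01101011011011, add 1 → 01101011011100 = 6876, so the value is -6876.
(Equivalently: 9508 - 2^14 = 9508 - 16384 = -6876.)

-6876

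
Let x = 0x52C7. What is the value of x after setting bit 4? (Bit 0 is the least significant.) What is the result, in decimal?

x = 101001011000111
bit 4 is currently 0; set it via x | (1 << 4) = x | 16
→ 101001011010111 = 21207

21207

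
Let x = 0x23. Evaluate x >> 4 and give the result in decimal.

2

0x23 = 100011
shift right by 4 → 000010 = 2
(equivalently, floor(35 / 16))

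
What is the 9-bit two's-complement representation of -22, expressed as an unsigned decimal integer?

22 in 9 bits: 000010110
Invert: 111101001
Add 1:  111101010 = 490
(Check: 2^9 - 22 = 512 - 22 = 490.)

490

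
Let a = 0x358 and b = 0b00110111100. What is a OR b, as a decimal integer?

0x358 = 1101011000
b = 0110111100
 OR → 1111111100 = 1020

1020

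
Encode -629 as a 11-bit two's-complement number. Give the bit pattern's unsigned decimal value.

1419

629 in 11 bits: 01001110101
Invert: 10110001010
Add 1:  10110001011 = 1419
(Check: 2^11 - 629 = 2048 - 629 = 1419.)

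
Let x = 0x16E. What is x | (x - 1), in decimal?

x = 101101110 = 366
x - 1 = 101101101
OR    = 101101111 = 367
(x | (x - 1) sets all bits below the lowest set bit.)

367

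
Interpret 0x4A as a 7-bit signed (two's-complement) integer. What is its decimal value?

pattern = 1001010 (MSB is 1 ⇒ negative)
Invert: 0110101, add 1 → 0110110 = 54, so the value is -54.
(Equivalently: 74 - 2^7 = 74 - 128 = -54.)

-54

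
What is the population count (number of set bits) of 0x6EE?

0x6EE = 11011101110
Count the 1s: 1 + 1 + 1 + 1 + 1 + 1 + 1 + 1 = 8

8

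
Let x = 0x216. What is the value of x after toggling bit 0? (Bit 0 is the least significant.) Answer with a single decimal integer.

535

x = 1000010110
bit 0 is currently 0; toggle it via x ^ (1 << 0) = x ^ 1
→ 1000010111 = 535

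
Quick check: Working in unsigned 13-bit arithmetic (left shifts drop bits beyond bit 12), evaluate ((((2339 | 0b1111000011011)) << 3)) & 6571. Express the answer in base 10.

2339 = 0100100100011
0b1111000011011 = 1111000011011
→ | → 1111100111011 = 7995
→ << 3 (mod 2^13) → 1100111011000 = 6616
6571 = 1100110101011
→ & → 1100110001000 = 6536

6536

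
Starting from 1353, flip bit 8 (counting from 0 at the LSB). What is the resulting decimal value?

x = 10101001001
bit 8 is currently 1; toggle it via x ^ (1 << 8) = x ^ 256
→ 10001001001 = 1097

1097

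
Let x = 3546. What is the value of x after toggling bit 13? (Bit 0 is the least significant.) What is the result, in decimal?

x = 000110111011010
bit 13 is currently 0; toggle it via x ^ (1 << 13) = x ^ 8192
→ 010110111011010 = 11738

11738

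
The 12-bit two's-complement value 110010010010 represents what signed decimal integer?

pattern = 110010010010 (MSB is 1 ⇒ negative)
Invert: 001101101101, add 1 → 001101101110 = 878, so the value is -878.
(Equivalently: 3218 - 2^12 = 3218 - 4096 = -878.)

-878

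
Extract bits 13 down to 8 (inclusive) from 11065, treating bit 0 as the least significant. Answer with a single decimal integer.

v = 10101100111001
Shift right by 8: 101011
Mask low 6 bits: 101011 = 43

43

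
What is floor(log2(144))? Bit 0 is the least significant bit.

7

144 = 10010000
The topmost 1 is at position 7 (since 2^7 = 128 ≤ 144 < 256).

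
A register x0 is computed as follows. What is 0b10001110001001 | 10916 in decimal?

a = 10001110001001
10916 = 10101010100100
 OR → 10101110101101 = 11181

11181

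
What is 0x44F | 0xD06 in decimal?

3407

0x44F = 010001001111
0xD06 = 110100000110
 OR → 110101001111 = 3407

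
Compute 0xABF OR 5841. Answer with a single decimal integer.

0xABF = 0101010111111
5841 = 1011011010001
 OR → 1111011111111 = 7935

7935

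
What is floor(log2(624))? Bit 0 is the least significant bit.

624 = 1001110000
The topmost 1 is at position 9 (since 2^9 = 512 ≤ 624 < 1024).

9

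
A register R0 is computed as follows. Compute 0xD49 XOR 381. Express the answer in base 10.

0xD49 = 110101001001
381 = 000101111101
XOR → 110000110100 = 3124

3124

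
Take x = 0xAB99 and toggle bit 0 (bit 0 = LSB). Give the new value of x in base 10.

43928

x = 1010101110011001
bit 0 is currently 1; toggle it via x ^ (1 << 0) = x ^ 1
→ 1010101110011000 = 43928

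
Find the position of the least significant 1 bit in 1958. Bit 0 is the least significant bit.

1

1958 = 11110100110
Trailing zeros: 1, so the lowest set bit is bit 1 (value 2).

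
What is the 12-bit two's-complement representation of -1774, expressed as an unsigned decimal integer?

2322

1774 in 12 bits: 011011101110
Invert: 100100010001
Add 1:  100100010010 = 2322
(Check: 2^12 - 1774 = 4096 - 1774 = 2322.)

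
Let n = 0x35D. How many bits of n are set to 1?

7

0x35D = 1101011101
Count the 1s: 1 + 1 + 1 + 1 + 1 + 1 + 1 = 7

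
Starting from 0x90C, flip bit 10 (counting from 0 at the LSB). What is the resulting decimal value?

x = 100100001100
bit 10 is currently 0; toggle it via x ^ (1 << 10) = x ^ 1024
→ 110100001100 = 3340

3340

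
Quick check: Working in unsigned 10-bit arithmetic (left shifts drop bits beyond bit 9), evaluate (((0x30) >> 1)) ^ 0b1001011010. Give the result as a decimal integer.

0x30 = 0000110000
→ >> 1 → 0000011000 = 24
0b1001011010 = 1001011010
→ ^ → 1001000010 = 578

578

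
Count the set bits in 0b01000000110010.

n = 1000000110010
Count the 1s: 1 + 1 + 1 + 1 = 4

4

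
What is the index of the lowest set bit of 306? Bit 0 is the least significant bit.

1

306 = 100110010
Trailing zeros: 1, so the lowest set bit is bit 1 (value 2).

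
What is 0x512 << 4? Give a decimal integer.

0x512 = 000010100010010
shift left by 4 → 101000100100000 = 20768
(equivalently, 1298 × 2^4 = 1298 × 16)

20768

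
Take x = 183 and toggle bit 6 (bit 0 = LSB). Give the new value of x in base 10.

247

x = 010110111
bit 6 is currently 0; toggle it via x ^ (1 << 6) = x ^ 64
→ 011110111 = 247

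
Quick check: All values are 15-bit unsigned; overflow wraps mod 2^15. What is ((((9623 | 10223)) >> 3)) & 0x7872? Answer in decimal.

9623 = 010010110010111
10223 = 010011111101111
→ | → 010011111111111 = 10239
→ >> 3 → 000010011111111 = 1279
0x7872 = 111100001110010
→ & → 000000001110010 = 114

114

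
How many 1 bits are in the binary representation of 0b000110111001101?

n = 110111001101
Count the 1s: 1 + 1 + 1 + 1 + 1 + 1 + 1 + 1 = 8

8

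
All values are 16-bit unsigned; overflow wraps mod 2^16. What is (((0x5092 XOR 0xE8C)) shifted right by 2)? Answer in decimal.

6023

0x5092 = 0101000010010010
0xE8C = 0000111010001100
→ XOR → 0101111000011110 = 24094
→ shifted right by 2 → 0001011110000111 = 6023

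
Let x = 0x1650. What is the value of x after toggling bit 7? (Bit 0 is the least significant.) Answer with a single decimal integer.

x = 01011001010000
bit 7 is currently 0; toggle it via x ^ (1 << 7) = x ^ 128
→ 01011011010000 = 5840

5840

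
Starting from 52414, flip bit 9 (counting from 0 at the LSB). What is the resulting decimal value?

x = 1100110010111110
bit 9 is currently 0; toggle it via x ^ (1 << 9) = x ^ 512
→ 1100111010111110 = 52926

52926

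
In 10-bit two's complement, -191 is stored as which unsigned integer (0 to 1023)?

833

191 in 10 bits: 0010111111
Invert: 1101000000
Add 1:  1101000001 = 833
(Check: 2^10 - 191 = 1024 - 191 = 833.)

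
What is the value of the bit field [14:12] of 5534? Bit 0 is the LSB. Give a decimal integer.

v = 001010110011110
Shift right by 12: 001
Mask low 3 bits: 001 = 1

1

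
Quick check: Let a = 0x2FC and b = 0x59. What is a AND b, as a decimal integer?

0x2FC = 1011111100
0x59 = 0001011001
AND → 0001011000 = 88

88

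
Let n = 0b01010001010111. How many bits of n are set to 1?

7

n = 1010001010111
Count the 1s: 1 + 1 + 1 + 1 + 1 + 1 + 1 = 7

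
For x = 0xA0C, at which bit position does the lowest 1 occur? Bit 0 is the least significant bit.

2

0xA0C = 101000001100
Trailing zeros: 2, so the lowest set bit is bit 2 (value 4).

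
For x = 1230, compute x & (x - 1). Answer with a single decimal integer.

1228

x = 10011001110 = 1230
x - 1 = 10011001101
AND   = 10011001100 = 1228
(x & (x - 1) clears the lowest set bit of x.)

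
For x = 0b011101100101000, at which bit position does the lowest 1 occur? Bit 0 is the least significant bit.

3

0b011101100101000 = 11101100101000
Trailing zeros: 3, so the lowest set bit is bit 3 (value 8).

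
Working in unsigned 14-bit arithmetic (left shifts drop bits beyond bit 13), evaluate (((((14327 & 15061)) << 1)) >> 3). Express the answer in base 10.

14327 = 11011111110111
15061 = 11101011010101
→ & → 11001011010101 = 13013
→ << 1 (mod 2^14) → 10010110101010 = 9642
→ >> 3 → 00010010110101 = 1205

1205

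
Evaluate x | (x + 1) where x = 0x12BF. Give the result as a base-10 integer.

4863

x = 1001010111111 = 4799
x + 1 = 1001011000000
OR    = 1001011111111 = 4863
(x | (x + 1) sets the lowest cleared bit.)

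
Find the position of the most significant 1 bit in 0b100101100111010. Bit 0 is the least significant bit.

0b100101100111010 = 100101100111010
The topmost 1 is at position 14 (since 2^14 = 16384 ≤ 19258 < 32768).

14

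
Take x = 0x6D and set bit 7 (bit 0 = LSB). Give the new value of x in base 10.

237

x = 001101101
bit 7 is currently 0; set it via x | (1 << 7) = x | 128
→ 011101101 = 237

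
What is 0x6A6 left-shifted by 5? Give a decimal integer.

0x6A6 = 0000011010100110
shift left by 5 → 1101010011000000 = 54464
(equivalently, 1702 × 2^5 = 1702 × 32)

54464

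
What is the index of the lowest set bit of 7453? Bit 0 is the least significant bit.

7453 = 1110100011101
Trailing zeros: 0, so the lowest set bit is bit 0 (value 1).

0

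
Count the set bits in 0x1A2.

0x1A2 = 110100010
Count the 1s: 1 + 1 + 1 + 1 = 4

4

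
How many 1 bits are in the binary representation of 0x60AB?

0x60AB = 110000010101011
Count the 1s: 1 + 1 + 1 + 1 + 1 + 1 + 1 = 7

7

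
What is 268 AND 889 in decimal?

268 = 0100001100
889 = 1101111001
AND → 0100001000 = 264

264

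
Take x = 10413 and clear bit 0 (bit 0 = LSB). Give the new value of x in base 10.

10412

x = 10100010101101
bit 0 is currently 1; clear it via x & ~(1 << 0) = x & ~1
→ 10100010101100 = 10412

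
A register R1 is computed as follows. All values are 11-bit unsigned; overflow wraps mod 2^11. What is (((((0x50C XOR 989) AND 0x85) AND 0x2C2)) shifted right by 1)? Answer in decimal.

64

0x50C = 10100001100
989 = 01111011101
→ XOR → 11011010001 = 1745
0x85 = 00010000101
→ AND → 00010000001 = 129
0x2C2 = 01011000010
→ AND → 00010000000 = 128
→ shifted right by 1 → 00001000000 = 64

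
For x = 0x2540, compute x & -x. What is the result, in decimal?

x = 10010101000000 = 9536
-x (two's complement) = …01101011000000
AND   = 00000001000000 = 64
(x & -x isolates the lowest set bit of x.)

64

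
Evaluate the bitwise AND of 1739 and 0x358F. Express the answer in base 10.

1739 = 00011011001011
0x358F = 11010110001111
AND → 00010010001011 = 1163

1163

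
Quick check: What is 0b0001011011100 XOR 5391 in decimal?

a = 0001011011100
5391 = 1010100001111
XOR → 1011111010011 = 6099

6099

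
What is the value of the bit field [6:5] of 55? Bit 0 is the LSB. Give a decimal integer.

1

v = 000110111
Shift right by 5: 0001
Mask low 2 bits: 01 = 1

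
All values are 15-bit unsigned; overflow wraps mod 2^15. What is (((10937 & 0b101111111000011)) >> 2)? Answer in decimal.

672

10937 = 010101010111001
0b101111111000011 = 101111111000011
→ & → 000101010000001 = 2689
→ >> 2 → 000001010100000 = 672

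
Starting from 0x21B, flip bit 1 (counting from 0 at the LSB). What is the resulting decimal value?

537

x = 0001000011011
bit 1 is currently 1; toggle it via x ^ (1 << 1) = x ^ 2
→ 0001000011001 = 537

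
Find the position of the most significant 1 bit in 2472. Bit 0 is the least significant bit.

11

2472 = 100110101000
The topmost 1 is at position 11 (since 2^11 = 2048 ≤ 2472 < 4096).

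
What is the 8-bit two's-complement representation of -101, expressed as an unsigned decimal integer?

101 in 8 bits: 01100101
Invert: 10011010
Add 1:  10011011 = 155
(Check: 2^8 - 101 = 256 - 101 = 155.)

155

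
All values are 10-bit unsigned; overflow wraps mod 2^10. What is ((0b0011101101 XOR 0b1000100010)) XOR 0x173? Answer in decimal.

956

0b0011101101 = 0011101101
0b1000100010 = 1000100010
→ XOR → 1011001111 = 719
0x173 = 0101110011
→ XOR → 1110111100 = 956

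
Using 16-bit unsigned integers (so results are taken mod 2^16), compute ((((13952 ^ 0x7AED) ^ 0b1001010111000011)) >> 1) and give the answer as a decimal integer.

13952 = 0011011010000000
0x7AED = 0111101011101101
→ ^ → 0100110001101101 = 19565
0b1001010111000011 = 1001010111000011
→ ^ → 1101100110101110 = 55726
→ >> 1 → 0110110011010111 = 27863

27863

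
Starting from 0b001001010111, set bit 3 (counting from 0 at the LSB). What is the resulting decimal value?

x = 001001010111
bit 3 is currently 0; set it via x | (1 << 3) = x | 8
→ 001001011111 = 607

607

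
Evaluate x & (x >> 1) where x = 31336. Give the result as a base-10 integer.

14368

x = 111101001101000 = 31336
x>>1 = 011110100110100
AND  = 011100000100000 = 14368
(x & (x >> 1) has a 1 wherever x has two consecutive 1 bits.)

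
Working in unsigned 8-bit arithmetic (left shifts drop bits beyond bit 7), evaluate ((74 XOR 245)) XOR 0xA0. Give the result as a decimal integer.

74 = 01001010
245 = 11110101
→ XOR → 10111111 = 191
0xA0 = 10100000
→ XOR → 00011111 = 31

31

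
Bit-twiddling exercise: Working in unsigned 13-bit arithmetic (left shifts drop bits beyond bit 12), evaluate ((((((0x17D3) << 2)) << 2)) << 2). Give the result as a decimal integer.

5312

0x17D3 = 1011111010011
→ << 2 (mod 2^13) → 1111101001100 = 8012
→ << 2 (mod 2^13) → 1110100110000 = 7472
→ << 2 (mod 2^13) → 1010011000000 = 5312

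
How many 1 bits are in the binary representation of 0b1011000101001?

n = 1011000101001
Count the 1s: 1 + 1 + 1 + 1 + 1 + 1 = 6

6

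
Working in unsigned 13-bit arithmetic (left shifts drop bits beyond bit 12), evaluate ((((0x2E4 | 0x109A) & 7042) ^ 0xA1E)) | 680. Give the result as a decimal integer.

0x2E4 = 0001011100100
0x109A = 1000010011010
→ | → 1001011111110 = 4862
7042 = 1101110000010
→ & → 1001010000010 = 4738
0xA1E = 0101000011110
→ ^ → 1100010011100 = 6300
680 = 0001010101000
→ | → 1101010111100 = 6844

6844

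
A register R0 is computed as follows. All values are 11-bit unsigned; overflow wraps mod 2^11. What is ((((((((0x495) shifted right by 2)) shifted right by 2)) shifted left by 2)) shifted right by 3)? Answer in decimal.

0x495 = 10010010101
→ shifted right by 2 → 00100100101 = 293
→ shifted right by 2 → 00001001001 = 73
→ shifted left by 2 (mod 2^11) → 00100100100 = 292
→ shifted right by 3 → 00000100100 = 36

36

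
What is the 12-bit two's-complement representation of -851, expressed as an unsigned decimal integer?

3245

851 in 12 bits: 001101010011
Invert: 110010101100
Add 1:  110010101101 = 3245
(Check: 2^12 - 851 = 4096 - 851 = 3245.)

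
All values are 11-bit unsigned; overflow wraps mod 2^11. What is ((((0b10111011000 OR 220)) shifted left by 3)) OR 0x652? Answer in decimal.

1778

0b10111011000 = 10111011000
220 = 00011011100
→ OR → 10111011100 = 1500
→ shifted left by 3 (mod 2^11) → 11011100000 = 1760
0x652 = 11001010010
→ OR → 11011110010 = 1778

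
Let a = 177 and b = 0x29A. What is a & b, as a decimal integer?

177 = 0010110001
0x29A = 1010011010
AND → 0010010000 = 144

144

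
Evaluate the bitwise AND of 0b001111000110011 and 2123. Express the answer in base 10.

a = 1111000110011
2123 = 0100001001011
AND → 0100000000011 = 2051

2051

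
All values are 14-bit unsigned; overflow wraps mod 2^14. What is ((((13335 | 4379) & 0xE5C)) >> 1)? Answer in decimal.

526

13335 = 11010000010111
4379 = 01000100011011
→ | → 11010100011111 = 13599
0xE5C = 00111001011100
→ & → 00010000011100 = 1052
→ >> 1 → 00001000001110 = 526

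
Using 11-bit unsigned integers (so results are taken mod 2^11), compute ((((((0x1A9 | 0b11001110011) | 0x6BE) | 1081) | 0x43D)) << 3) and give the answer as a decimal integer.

2040

0x1A9 = 00110101001
0b11001110011 = 11001110011
→ | → 11111111011 = 2043
0x6BE = 11010111110
→ | → 11111111111 = 2047
1081 = 10000111001
→ | → 11111111111 = 2047
0x43D = 10000111101
→ | → 11111111111 = 2047
→ << 3 (mod 2^11) → 11111111000 = 2040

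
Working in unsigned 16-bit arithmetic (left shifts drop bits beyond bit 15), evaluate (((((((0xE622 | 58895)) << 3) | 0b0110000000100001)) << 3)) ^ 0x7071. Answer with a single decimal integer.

64441

0xE622 = 1110011000100010
58895 = 1110011000001111
→ | → 1110011000101111 = 58927
→ << 3 (mod 2^16) → 0011000101111000 = 12664
0b0110000000100001 = 0110000000100001
→ | → 0111000101111001 = 29049
→ << 3 (mod 2^16) → 1000101111001000 = 35784
0x7071 = 0111000001110001
→ ^ → 1111101110111001 = 64441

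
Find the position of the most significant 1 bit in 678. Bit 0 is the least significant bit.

9

678 = 1010100110
The topmost 1 is at position 9 (since 2^9 = 512 ≤ 678 < 1024).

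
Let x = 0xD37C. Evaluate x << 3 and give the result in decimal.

0xD37C = 0001101001101111100
shift left by 3 → 1101001101111100000 = 433120
(equivalently, 54140 × 2^3 = 54140 × 8)

433120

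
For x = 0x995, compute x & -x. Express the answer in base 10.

1

x = 100110010101 = 2453
-x (two's complement) = …011001101011
AND   = 000000000001 = 1
(x & -x isolates the lowest set bit of x.)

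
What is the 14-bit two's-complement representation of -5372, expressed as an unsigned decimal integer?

5372 in 14 bits: 01010011111100
Invert: 10101100000011
Add 1:  10101100000100 = 11012
(Check: 2^14 - 5372 = 16384 - 5372 = 11012.)

11012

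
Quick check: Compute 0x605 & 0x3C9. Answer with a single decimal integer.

513

0x605 = 11000000101
0x3C9 = 01111001001
AND → 01000000001 = 513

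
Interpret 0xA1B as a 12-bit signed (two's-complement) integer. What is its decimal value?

pattern = 101000011011 (MSB is 1 ⇒ negative)
Invert: 010111100100, add 1 → 010111100101 = 1509, so the value is -1509.
(Equivalently: 2587 - 2^12 = 2587 - 4096 = -1509.)

-1509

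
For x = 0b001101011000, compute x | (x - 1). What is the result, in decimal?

x = 1101011000 = 856
x - 1 = 1101010111
OR    = 1101011111 = 863
(x | (x - 1) sets all bits below the lowest set bit.)

863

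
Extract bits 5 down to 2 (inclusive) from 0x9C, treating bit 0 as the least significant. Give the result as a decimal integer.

7

v = 010011100
Shift right by 2: 0100111
Mask low 4 bits: 0111 = 7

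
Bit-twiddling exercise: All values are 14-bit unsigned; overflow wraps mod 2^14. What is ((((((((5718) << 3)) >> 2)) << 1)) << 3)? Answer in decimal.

2752

5718 = 01011001010110
→ << 3 (mod 2^14) → 11001010110000 = 12976
→ >> 2 → 00110010101100 = 3244
→ << 1 (mod 2^14) → 01100101011000 = 6488
→ << 3 (mod 2^14) → 00101011000000 = 2752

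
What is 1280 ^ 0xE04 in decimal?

2820

1280 = 010100000000
0xE04 = 111000000100
XOR → 101100000100 = 2820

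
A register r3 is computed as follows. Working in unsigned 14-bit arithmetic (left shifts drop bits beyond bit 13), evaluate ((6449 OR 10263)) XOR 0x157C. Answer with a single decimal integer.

11339

6449 = 01100100110001
10263 = 10100000010111
→ OR → 11100100110111 = 14647
0x157C = 01010101111100
→ XOR → 10110001001011 = 11339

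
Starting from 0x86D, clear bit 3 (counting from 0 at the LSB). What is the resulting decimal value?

2149

x = 100001101101
bit 3 is currently 1; clear it via x & ~(1 << 3) = x & ~8
→ 100001100101 = 2149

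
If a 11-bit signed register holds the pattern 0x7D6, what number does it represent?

pattern = 11111010110 (MSB is 1 ⇒ negative)
Invert: 00000101001, add 1 → 00000101010 = 42, so the value is -42.
(Equivalently: 2006 - 2^11 = 2006 - 2048 = -42.)

-42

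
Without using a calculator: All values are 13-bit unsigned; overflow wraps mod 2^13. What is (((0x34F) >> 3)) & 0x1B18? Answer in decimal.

0x34F = 0001101001111
→ >> 3 → 0000001101001 = 105
0x1B18 = 1101100011000
→ & → 0000000001000 = 8

8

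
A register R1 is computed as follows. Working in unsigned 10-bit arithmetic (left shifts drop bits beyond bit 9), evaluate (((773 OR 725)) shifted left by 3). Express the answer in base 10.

680

773 = 1100000101
725 = 1011010101
→ OR → 1111010101 = 981
→ shifted left by 3 (mod 2^10) → 1010101000 = 680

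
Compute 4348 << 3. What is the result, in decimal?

4348 = 0001000011111100
shift left by 3 → 1000011111100000 = 34784
(equivalently, 4348 × 2^3 = 4348 × 8)

34784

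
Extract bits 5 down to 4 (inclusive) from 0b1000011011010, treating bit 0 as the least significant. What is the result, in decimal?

1

v = 1000011011010
Shift right by 4: 100001101
Mask low 2 bits: 01 = 1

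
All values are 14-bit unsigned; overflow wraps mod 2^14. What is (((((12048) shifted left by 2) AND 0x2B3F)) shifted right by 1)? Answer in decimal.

12048 = 10111100010000
→ shifted left by 2 (mod 2^14) → 11110001000000 = 15424
0x2B3F = 10101100111111
→ AND → 10100000000000 = 10240
→ shifted right by 1 → 01010000000000 = 5120

5120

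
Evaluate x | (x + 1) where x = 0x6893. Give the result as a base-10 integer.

x = 110100010010011 = 26771
x + 1 = 110100010010100
OR    = 110100010010111 = 26775
(x | (x + 1) sets the lowest cleared bit.)

26775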